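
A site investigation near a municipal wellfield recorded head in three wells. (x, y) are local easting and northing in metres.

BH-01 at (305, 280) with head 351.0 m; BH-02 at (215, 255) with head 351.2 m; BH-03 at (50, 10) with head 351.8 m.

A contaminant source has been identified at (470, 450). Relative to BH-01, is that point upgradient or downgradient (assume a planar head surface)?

downgradient

With h = a·x + b·y + c and BH-01 as origin, the differences give:
  (-90)·a + (-25)·b = +0.2
  (-255)·a + (-270)·b = +0.8
Eliminate b (×(-270) and ×(-25), subtract): 17925·a = -34.00 → a = ∂h/∂x = -0.001897
Back-substitute: b = ∂h/∂y = -0.001172.
Head at (470, 450) = 351.0 + (-0.001897)·(165) + (-0.001172)·(170) = 350.49 m.
That is lower than the 351.0 m at BH-01, so the point is downgradient.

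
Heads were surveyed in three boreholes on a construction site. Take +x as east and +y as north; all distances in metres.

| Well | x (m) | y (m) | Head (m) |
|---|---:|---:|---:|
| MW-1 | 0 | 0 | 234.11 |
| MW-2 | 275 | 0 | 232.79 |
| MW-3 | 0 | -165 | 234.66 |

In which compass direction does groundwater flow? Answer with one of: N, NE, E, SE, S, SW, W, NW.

∂h/∂x = (232.79 − 234.11) / (275 − 0) = -0.004800
∂h/∂y = (234.66 − 234.11) / (-165 − 0) = -0.003333
Flow = −∇h = (+0.004800 east, +0.003333 north), which points northeast.

NE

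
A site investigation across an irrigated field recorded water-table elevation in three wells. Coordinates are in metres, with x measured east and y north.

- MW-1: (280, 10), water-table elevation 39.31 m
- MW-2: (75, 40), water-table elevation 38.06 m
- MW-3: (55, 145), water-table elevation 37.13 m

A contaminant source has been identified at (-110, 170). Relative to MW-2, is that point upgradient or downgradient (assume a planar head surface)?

downgradient

With h = a·x + b·y + c and MW-1 as origin, the differences give:
  (-205)·a + 30·b = -1.25
  (-225)·a + 135·b = -2.18
Eliminate b (×135 and ×30, subtract): -20925·a = -103.350 → a = ∂h/∂x = +0.004939
Back-substitute: b = ∂h/∂y = -0.007916.
Head at (-110, 170) = 39.31 + (+0.004939)·(-390) + (-0.007916)·(160) = 36.12 m.
That is lower than the 38.06 m at MW-2, so the point is downgradient.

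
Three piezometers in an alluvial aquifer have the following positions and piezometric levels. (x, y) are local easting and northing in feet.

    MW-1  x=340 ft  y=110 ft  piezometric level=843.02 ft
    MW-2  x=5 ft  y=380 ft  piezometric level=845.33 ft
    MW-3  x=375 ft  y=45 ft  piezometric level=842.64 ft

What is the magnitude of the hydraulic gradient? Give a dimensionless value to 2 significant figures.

0.0054

Taking MW-1 as reference: MW-2−MW-1 = (-335, 270, +2.31); MW-3−MW-1 = (35, -65, -0.38).
Solve a·Δx + b·Δy = Δh: det = (-335)·(-65) − 35·270 = 12325.
∂h/∂x = [(+2.31)·(-65) − (-0.38)·270] / 12325 = -0.003858
∂h/∂y = [(-335)·(-0.38) − 35·(+2.31)] / 12325 = +0.003769
|∇h| = √(-0.003858² + 0.003769²) = 0.005393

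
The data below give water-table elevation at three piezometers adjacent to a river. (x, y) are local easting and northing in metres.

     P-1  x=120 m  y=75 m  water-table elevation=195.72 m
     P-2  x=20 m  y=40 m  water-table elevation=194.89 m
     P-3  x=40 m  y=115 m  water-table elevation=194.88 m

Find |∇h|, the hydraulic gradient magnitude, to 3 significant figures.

0.00956

Taking P-1 as reference: P-2−P-1 = (-100, -35, -0.83); P-3−P-1 = (-80, 40, -0.84).
Solve a·Δx + b·Δy = Δh: det = (-100)·40 − (-80)·(-35) = -6800.
∂h/∂x = [(-0.83)·40 − (-0.84)·(-35)] / -6800 = +0.009206
∂h/∂y = [(-100)·(-0.84) − (-80)·(-0.83)] / -6800 = -0.002588
|∇h| = √(0.009206² + -0.002588²) = 0.009563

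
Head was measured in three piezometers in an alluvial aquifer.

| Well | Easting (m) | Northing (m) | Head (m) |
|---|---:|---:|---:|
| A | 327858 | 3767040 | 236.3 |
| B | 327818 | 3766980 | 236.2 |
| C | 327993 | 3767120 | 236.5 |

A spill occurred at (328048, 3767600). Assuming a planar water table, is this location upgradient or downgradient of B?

upgradient

With h = a·x + b·y + c and A as origin, the differences give:
  (-40)·a + (-60)·b = -0.1
  135·a + 80·b = +0.2
Eliminate b (×80 and ×(-60), subtract): 4900·a = 4.00 → a = ∂h/∂x = +0.0008163
Back-substitute: b = ∂h/∂y = +0.001122.
Head at (328048, 3767600) = 236.3 + (+0.0008163)·(190) + (+0.001122)·(560) = 237.08 m.
That is higher than the 236.2 m at B, so the point is upgradient.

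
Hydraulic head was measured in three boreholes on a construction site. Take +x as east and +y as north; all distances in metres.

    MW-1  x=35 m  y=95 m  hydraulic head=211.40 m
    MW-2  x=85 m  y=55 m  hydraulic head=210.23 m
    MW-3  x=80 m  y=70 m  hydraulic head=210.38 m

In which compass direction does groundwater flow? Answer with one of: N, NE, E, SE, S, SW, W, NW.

E

Taking MW-1 as reference: MW-2−MW-1 = (50, -40, -1.17); MW-3−MW-1 = (45, -25, -1.02).
Determinant of the coordinate differences = 50·(-25) − 45·(-40) = 550.
∂h/∂x = [(-1.17)·(-25) − (-1.02)·(-40)] / 550 = -0.02100
∂h/∂y = [50·(-1.02) − 45·(-1.17)] / 550 = +0.003000
Flow = −∇h = (+0.02100 east, -0.003000 north), which points east.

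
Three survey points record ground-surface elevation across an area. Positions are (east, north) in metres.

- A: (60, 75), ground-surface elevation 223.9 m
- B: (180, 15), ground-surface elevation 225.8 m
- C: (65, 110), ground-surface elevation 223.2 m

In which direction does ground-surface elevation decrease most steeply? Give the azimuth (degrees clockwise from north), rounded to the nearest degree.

With z = a·x + b·y + c and A as origin, the differences give:
  120·a + (-60)·b = +1.9
  5·a + 35·b = -0.7
Eliminate b (×35 and ×(-60), subtract): 4500·a = 24.50 → a = ∂z/∂x = +0.005444
Back-substitute: b = ∂z/∂y = -0.02078.
Steepest decrease is along −∇f: components (-0.005444 E, +0.02078 N).
Azimuth = atan2(-0.005444, +0.02078) = 345.3° ≈ 345°.

345°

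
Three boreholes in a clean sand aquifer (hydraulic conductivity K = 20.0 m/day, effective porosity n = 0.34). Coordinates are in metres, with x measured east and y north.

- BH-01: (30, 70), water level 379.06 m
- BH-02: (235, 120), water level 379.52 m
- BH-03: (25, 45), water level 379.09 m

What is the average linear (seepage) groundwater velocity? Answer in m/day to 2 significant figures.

0.19 m/day

Taking BH-01 as reference: BH-02−BH-01 = (205, 50, +0.46); BH-03−BH-01 = (-5, -25, +0.03).
Solve a·Δx + b·Δy = Δh: det = 205·(-25) − (-5)·50 = -4875.
∂h/∂x = [(+0.46)·(-25) − (+0.03)·50] / -4875 = +0.002667
∂h/∂y = [205·(+0.03) − (-5)·(+0.46)] / -4875 = -0.001733
|∇h| = √(0.002667² + -0.001733²) = 0.003181
Seepage velocity v = K·i/n = 20.0 × 0.003181 / 0.34 = 0.1871 m/day.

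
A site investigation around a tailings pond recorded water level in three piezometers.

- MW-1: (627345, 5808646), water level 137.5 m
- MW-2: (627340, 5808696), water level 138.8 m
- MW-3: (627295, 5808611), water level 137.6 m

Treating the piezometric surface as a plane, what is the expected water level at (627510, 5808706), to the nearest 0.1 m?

135.8 m

Taking MW-1 as reference: MW-2−MW-1 = (-5, 50, +1.3); MW-3−MW-1 = (-50, -35, +0.1).
Determinant of the coordinate differences = (-5)·(-35) − (-50)·50 = 2675.
∂h/∂x = [(+1.3)·(-35) − (+0.1)·50] / 2675 = -0.01888
∂h/∂y = [(-5)·(+0.1) − (-50)·(+1.3)] / 2675 = +0.02411
h(627510, 5808706) = 137.5 + (-0.01888)·(165) + (+0.02411)·(60) = 137.5 -3.115 +1.447 = 135.832 m.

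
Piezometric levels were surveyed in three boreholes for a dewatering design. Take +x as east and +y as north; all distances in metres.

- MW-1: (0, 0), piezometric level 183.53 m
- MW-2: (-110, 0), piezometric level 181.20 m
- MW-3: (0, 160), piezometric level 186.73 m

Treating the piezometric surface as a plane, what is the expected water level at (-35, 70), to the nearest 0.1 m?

184.2 m

∂h/∂x = (181.20 − 183.53) / (-110 − 0) = +0.02118
∂h/∂y = (186.73 − 183.53) / (160 − 0) = +0.02000
h(-35, 70) = 183.53 + (+0.02118)·(-35) + (+0.02000)·(70) = 183.53 -0.741 +1.400 = 184.189 m.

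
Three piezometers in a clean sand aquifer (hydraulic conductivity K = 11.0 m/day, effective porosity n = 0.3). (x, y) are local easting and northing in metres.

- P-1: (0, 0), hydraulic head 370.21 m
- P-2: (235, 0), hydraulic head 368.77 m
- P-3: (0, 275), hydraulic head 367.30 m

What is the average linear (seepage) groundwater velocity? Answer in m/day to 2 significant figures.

∂h/∂x = (368.77 − 370.21) / (235 − 0) = -0.006128
∂h/∂y = (367.30 − 370.21) / (275 − 0) = -0.01058
|∇h| = √(-0.006128² + -0.01058²) = 0.01223
Seepage velocity v = K·i/n = 11.0 × 0.01223 / 0.3 = 0.4484 m/day.

0.45 m/day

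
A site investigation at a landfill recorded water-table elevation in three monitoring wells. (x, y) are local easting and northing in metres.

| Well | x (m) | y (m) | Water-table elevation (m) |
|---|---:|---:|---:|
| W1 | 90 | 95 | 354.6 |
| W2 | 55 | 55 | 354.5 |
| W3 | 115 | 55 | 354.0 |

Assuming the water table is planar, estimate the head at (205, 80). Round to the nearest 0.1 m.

Differences from W1: to W2 (Δx, Δy, Δh) = (-35, -40, -0.1); to W3 = (25, -40, -0.6).
Solve a·Δx + b·Δy = Δh: det = (-35)·(-40) − 25·(-40) = 2400.
∂h/∂x = [(-0.1)·(-40) − (-0.6)·(-40)] / 2400 = -0.008333
∂h/∂y = [(-35)·(-0.6) − 25·(-0.1)] / 2400 = +0.009792
h(205, 80) = 354.6 + (-0.008333)·(115) + (+0.009792)·(-15) = 354.6 -0.958 -0.147 = 353.495 m.

353.5 m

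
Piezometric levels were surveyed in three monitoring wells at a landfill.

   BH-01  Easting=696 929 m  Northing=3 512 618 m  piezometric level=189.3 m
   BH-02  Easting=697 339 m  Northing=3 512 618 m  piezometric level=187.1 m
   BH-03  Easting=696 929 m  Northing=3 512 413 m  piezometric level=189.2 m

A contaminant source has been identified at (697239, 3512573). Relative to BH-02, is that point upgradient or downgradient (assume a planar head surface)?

upgradient

∂h/∂x = (187.1 − 189.3) / (697339 − 696929) = -0.005366
∂h/∂y = (189.2 − 189.3) / (3512413 − 3512618) = +0.0004878
Head at (697239, 3512573) = 189.3 + (-0.005366)·(310) + (+0.0004878)·(-45) = 187.61 m.
That is higher than the 187.1 m at BH-02, so the point is upgradient.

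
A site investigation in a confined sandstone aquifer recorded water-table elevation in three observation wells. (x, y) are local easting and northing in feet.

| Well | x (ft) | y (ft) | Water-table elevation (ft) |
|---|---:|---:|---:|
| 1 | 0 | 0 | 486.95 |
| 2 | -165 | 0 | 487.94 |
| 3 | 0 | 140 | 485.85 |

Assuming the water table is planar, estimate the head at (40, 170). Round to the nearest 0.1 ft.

485.4 ft

∂h/∂x = (487.94 − 486.95) / (-165 − 0) = -0.006000
∂h/∂y = (485.85 − 486.95) / (140 − 0) = -0.007857
h(40, 170) = 486.95 + (-0.006000)·(40) + (-0.007857)·(170) = 486.95 -0.240 -1.336 = 485.374 ft.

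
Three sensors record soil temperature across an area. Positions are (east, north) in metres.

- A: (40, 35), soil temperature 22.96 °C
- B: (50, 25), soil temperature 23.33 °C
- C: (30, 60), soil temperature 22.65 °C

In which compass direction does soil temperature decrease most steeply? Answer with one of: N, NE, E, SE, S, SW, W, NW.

Taking A as reference: B−A = (10, -10, +0.37); C−A = (-10, 25, -0.31).
Determinant of the coordinate differences = 10·25 − (-10)·(-10) = 150.
∂T/∂x = [(+0.37)·25 − (-0.31)·(-10)] / 150 = +0.04100
∂T/∂y = [10·(-0.31) − (-10)·(+0.37)] / 150 = +0.004000
Steepest decrease is along −∇f = (-0.04100 E, -0.004000 N) → west.

W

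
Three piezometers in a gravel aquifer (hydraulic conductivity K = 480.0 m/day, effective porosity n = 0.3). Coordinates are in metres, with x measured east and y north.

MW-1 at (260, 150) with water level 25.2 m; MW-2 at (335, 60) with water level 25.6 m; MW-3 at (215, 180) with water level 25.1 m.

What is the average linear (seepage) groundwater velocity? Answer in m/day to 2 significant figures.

Three-point gradient (reference MW-1): Δ to MW-2 = (75, -90, +0.4), Δ to MW-3 = (-45, 30, -0.1).
∂h/∂x = -0.001667, ∂h/∂y = -0.005833 (det = -1800).
|∇h| = √(-0.001667² + -0.005833²) = 0.006067
Seepage velocity v = K·i/n = 480.0 × 0.006067 / 0.3 = 9.707 m/day.

9.7 m/day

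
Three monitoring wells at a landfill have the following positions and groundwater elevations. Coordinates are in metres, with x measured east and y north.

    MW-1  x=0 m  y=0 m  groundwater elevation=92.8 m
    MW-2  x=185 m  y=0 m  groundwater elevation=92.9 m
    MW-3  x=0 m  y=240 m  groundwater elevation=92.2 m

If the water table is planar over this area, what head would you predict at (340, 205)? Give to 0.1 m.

∂h/∂x = (92.9 − 92.8) / (185 − 0) = +0.0005405
∂h/∂y = (92.2 − 92.8) / (240 − 0) = -0.002500
h(340, 205) = 92.8 + (+0.0005405)·(340) + (-0.002500)·(205) = 92.8 +0.184 -0.512 = 92.471 m.

92.5 m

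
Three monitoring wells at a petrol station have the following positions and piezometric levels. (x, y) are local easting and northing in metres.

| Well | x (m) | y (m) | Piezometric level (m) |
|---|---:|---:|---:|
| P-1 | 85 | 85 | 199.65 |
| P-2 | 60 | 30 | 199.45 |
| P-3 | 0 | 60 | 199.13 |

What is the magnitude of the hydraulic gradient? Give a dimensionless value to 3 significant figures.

0.00591

Differences from P-1: to P-2 (Δx, Δy, Δh) = (-25, -55, -0.20); to P-3 = (-85, -25, -0.52).
Solve a·Δx + b·Δy = Δh: det = (-25)·(-25) − (-85)·(-55) = -4050.
∂h/∂x = [(-0.20)·(-25) − (-0.52)·(-55)] / -4050 = +0.005827
∂h/∂y = [(-25)·(-0.52) − (-85)·(-0.20)] / -4050 = +0.0009877
|∇h| = √(0.005827² + 0.0009877²) = 0.00591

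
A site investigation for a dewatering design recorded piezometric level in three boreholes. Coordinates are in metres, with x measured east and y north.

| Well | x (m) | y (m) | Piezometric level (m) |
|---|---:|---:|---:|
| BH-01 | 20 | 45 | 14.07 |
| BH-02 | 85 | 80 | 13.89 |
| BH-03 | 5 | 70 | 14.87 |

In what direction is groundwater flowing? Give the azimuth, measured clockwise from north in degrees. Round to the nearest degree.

147°

With h = a·x + b·y + c and BH-01 as origin, the differences give:
  65·a + 35·b = -0.18
  (-15)·a + 25·b = +0.80
Eliminate b (×25 and ×35, subtract): 2150·a = -32.500 → a = ∂h/∂x = -0.01512
Back-substitute: b = ∂h/∂y = +0.02293.
Flow direction (−∇h) has components (+0.01512 E, -0.02293 N).
Azimuth = atan2(E, N) = atan2(+0.01512, -0.02293) = 146.6° ≈ 147°.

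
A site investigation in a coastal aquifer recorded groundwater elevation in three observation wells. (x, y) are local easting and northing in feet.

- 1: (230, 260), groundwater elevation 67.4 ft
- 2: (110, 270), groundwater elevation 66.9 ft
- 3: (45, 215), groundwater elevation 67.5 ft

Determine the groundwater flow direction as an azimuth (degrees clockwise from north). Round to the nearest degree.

348°

Three-point gradient (reference 1): Δ to 2 = (-120, 10, -0.5), Δ to 3 = (-185, -45, +0.1).
∂h/∂x = +0.002966, ∂h/∂y = -0.01441 (det = 7250).
Flow direction (−∇h) has components (-0.002966 E, +0.01441 N).
Azimuth = atan2(E, N) = atan2(-0.002966, +0.01441) = 348.4° ≈ 348°.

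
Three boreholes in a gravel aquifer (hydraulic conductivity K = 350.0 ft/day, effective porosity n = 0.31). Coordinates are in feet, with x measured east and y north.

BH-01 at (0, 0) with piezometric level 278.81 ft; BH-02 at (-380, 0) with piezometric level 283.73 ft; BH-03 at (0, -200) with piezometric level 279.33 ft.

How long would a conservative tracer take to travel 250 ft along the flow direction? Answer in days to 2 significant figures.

∂h/∂x = (283.73 − 278.81) / (-380 − 0) = -0.01295
∂h/∂y = (279.33 − 278.81) / (-200 − 0) = -0.002600
|∇h| = √(-0.01295² + -0.002600²) = 0.01321
Seepage velocity v = K·i/n = 350.0 × 0.01321 / 0.31 = 14.91 ft/day.
t = 250 / 14.91 = 16.77 days.

17 days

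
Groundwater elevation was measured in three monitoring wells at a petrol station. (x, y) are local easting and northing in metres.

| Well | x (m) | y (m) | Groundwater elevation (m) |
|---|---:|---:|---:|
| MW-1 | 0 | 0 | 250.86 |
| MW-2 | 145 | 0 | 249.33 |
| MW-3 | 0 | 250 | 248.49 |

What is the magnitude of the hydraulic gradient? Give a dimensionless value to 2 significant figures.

∂h/∂x = (249.33 − 250.86) / (145 − 0) = -0.01055
∂h/∂y = (248.49 − 250.86) / (250 − 0) = -0.009480
|∇h| = √(-0.01055² + -0.009480²) = 0.01418

0.014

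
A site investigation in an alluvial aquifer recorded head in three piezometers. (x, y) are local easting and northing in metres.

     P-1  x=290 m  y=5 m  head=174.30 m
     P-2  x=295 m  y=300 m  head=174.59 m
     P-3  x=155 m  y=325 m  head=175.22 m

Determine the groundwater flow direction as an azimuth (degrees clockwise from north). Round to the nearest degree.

104°

With h = a·x + b·y + c and P-1 as origin, the differences give:
  5·a + 295·b = +0.29
  (-135)·a + 320·b = +0.92
Eliminate b (×320 and ×295, subtract): 41425·a = -178.600 → a = ∂h/∂x = -0.004311
Back-substitute: b = ∂h/∂y = +0.001056.
Flow direction (−∇h) has components (+0.004311 E, -0.001056 N).
Azimuth = atan2(E, N) = atan2(+0.004311, -0.001056) = 103.8° ≈ 104°.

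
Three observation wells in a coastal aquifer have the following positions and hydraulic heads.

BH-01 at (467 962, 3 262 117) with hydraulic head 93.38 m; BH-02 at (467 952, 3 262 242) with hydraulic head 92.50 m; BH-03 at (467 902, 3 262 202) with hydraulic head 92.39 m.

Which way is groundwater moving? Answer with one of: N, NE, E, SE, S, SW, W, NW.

Taking BH-01 as reference: BH-02−BH-01 = (-10, 125, -0.88); BH-03−BH-01 = (-60, 85, -0.99).
Solve a·Δx + b·Δy = Δh: det = (-10)·85 − (-60)·125 = 6650.
∂h/∂x = [(-0.88)·85 − (-0.99)·125] / 6650 = +0.007361
∂h/∂y = [(-10)·(-0.99) − (-60)·(-0.88)] / 6650 = -0.006451
Flow = −∇h = (-0.007361 east, +0.006451 north), which points northwest.

NW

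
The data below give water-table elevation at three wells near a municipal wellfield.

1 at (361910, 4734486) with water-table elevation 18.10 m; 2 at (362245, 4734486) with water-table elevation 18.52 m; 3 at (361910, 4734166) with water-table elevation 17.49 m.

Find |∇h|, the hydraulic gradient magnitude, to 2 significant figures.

∂h/∂x = (18.52 − 18.10) / (362245 − 361910) = +0.001254
∂h/∂y = (17.49 − 18.10) / (4734166 − 4734486) = +0.001906
|∇h| = √(0.001254² + 0.001906²) = 0.002282

0.0023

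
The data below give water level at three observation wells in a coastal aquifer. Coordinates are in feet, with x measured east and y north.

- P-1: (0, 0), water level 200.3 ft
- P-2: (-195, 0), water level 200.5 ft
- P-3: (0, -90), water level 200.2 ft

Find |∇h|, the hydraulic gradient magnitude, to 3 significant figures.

0.00151

∂h/∂x = (200.5 − 200.3) / (-195 − 0) = -0.001026
∂h/∂y = (200.2 − 200.3) / (-90 − 0) = +0.001111
|∇h| = √(-0.001026² + 0.001111²) = 0.001512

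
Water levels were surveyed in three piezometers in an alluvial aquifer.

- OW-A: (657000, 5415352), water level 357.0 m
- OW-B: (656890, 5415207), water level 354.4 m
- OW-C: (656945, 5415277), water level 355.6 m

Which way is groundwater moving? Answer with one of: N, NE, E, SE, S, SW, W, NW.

SE

Differences from OW-A: to OW-B (Δx, Δy, Δh) = (-110, -145, -2.6); to OW-C = (-55, -75, -1.4).
Determinant of the coordinate differences = (-110)·(-75) − (-55)·(-145) = 275.
∂h/∂x = [(-2.6)·(-75) − (-1.4)·(-145)] / 275 = -0.02909
∂h/∂y = [(-110)·(-1.4) − (-55)·(-2.6)] / 275 = +0.04000
Flow = −∇h = (+0.02909 east, -0.04000 north), which points southeast.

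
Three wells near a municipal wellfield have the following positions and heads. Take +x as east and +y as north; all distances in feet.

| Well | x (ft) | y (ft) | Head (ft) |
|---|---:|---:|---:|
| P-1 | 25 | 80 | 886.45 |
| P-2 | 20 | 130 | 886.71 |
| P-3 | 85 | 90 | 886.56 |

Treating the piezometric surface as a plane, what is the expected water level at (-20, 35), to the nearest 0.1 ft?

Three-point gradient (reference P-1): Δ to P-2 = (-5, 50, +0.26), Δ to P-3 = (60, 10, +0.11).
∂h/∂x = +0.0009508, ∂h/∂y = +0.005295 (det = -3050).
h(-20, 35) = 886.45 + (+0.0009508)·(-45) + (+0.005295)·(-45) = 886.45 -0.043 -0.238 = 886.169 ft.

886.2 ft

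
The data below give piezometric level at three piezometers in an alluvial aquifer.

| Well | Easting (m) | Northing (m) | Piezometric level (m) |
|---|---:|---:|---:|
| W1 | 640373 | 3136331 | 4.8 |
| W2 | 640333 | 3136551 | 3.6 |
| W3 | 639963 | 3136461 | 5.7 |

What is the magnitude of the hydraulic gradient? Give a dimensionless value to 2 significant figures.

0.0075

Three-point gradient (reference W1): Δ to W2 = (-40, 220, -1.2), Δ to W3 = (-410, 130, +0.9).
∂h/∂x = -0.004165, ∂h/∂y = -0.006212 (det = 85000).
|∇h| = √(-0.004165² + -0.006212²) = 0.007479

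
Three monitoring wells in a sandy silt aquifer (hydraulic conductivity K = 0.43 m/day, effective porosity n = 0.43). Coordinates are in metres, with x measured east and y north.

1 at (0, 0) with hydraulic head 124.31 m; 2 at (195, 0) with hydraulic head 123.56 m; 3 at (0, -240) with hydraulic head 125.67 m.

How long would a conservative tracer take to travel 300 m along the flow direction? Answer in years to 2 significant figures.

120 years

∂h/∂x = (123.56 − 124.31) / (195 − 0) = -0.003846
∂h/∂y = (125.67 − 124.31) / (-240 − 0) = -0.005667
|∇h| = √(-0.003846² + -0.005667²) = 0.006849
Seepage velocity v = K·i/n = 0.43 × 0.006849 / 0.43 = 0.006849 m/day.
t = 300 / 0.006849 = 4.38e+04 days = 120 years.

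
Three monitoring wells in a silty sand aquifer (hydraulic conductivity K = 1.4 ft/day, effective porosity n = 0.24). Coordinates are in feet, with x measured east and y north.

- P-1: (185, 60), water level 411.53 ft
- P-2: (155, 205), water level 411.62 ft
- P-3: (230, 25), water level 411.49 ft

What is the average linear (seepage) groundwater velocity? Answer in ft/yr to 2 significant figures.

With h = a·x + b·y + c and P-1 as origin, the differences give:
  (-30)·a + 145·b = +0.09
  45·a + (-35)·b = -0.04
Eliminate b (×(-35) and ×145, subtract): -5475·a = 2.650 → a = ∂h/∂x = -0.0004840
Back-substitute: b = ∂h/∂y = +0.0005205.
|∇h| = √(-0.0004840² + 0.0005205²) = 0.0007108
Seepage velocity v = K·i/n = 1.4 × 0.0007108 / 0.24 = 0.004146 ft/day = 1.514 ft/yr.

1.5 ft/yr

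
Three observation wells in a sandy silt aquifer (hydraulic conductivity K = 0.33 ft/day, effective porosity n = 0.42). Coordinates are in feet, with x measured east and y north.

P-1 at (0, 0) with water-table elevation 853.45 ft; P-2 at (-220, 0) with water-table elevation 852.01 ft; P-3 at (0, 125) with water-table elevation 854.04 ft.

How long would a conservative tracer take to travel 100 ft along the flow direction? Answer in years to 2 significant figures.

∂h/∂x = (852.01 − 853.45) / (-220 − 0) = +0.006545
∂h/∂y = (854.04 − 853.45) / (125 − 0) = +0.004720
|∇h| = √(0.006545² + 0.004720²) = 0.008069
Seepage velocity v = K·i/n = 0.33 × 0.008069 / 0.42 = 0.00634 ft/day.
t = 100 / 0.00634 = 1.577e+04 days = 43.2 years.

43 years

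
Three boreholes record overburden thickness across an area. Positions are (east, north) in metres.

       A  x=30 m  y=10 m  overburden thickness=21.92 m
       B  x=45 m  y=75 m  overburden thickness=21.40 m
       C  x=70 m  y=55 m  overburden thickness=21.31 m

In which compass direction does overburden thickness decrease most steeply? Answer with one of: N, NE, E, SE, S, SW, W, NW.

NE

With d = a·x + b·y + c and A as origin, the differences give:
  15·a + 65·b = -0.52
  40·a + 45·b = -0.61
Eliminate b (×45 and ×65, subtract): -1925·a = 16.250 → a = ∂d/∂x = -0.008442
Back-substitute: b = ∂d/∂y = -0.006052.
Steepest decrease is along −∇f = (+0.008442 E, +0.006052 N) → northeast.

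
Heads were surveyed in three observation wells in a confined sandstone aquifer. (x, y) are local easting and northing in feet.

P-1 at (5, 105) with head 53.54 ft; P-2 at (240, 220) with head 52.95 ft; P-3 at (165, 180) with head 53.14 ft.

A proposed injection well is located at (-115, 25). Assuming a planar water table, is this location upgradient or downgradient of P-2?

upgradient

Differences from P-1: to P-2 (Δx, Δy, Δh) = (235, 115, -0.59); to P-3 = (160, 75, -0.40).
Solve a·Δx + b·Δy = Δh: det = 235·75 − 160·115 = -775.
∂h/∂x = [(-0.59)·75 − (-0.40)·115] / -775 = -0.002258
∂h/∂y = [235·(-0.40) − 160·(-0.59)] / -775 = -0.0005161
Head at (-115, 25) = 53.54 + (-0.002258)·(-120) + (-0.0005161)·(-80) = 53.85 ft.
That is higher than the 52.95 ft at P-2, so the point is upgradient.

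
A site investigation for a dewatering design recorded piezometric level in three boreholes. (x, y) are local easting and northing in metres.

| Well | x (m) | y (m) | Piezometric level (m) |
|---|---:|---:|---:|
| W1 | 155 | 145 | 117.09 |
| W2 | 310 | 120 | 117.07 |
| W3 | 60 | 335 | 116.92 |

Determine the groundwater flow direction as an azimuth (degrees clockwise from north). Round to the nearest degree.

Differences from W1: to W2 (Δx, Δy, Δh) = (155, -25, -0.02); to W3 = (-95, 190, -0.17).
Determinant of the coordinate differences = 155·190 − (-95)·(-25) = 27075.
∂h/∂x = [(-0.02)·190 − (-0.17)·(-25)] / 27075 = -0.0002973
∂h/∂y = [155·(-0.17) − (-95)·(-0.02)] / 27075 = -0.001043
Flow direction (−∇h) has components (+0.0002973 E, +0.001043 N).
Azimuth = atan2(E, N) = atan2(+0.0002973, +0.001043) = 15.9° ≈ 016°.

016°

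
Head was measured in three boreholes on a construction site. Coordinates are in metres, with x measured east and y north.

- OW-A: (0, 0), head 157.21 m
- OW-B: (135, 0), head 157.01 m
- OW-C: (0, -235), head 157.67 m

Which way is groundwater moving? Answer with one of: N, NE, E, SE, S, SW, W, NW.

∂h/∂x = (157.01 − 157.21) / (135 − 0) = -0.001481
∂h/∂y = (157.67 − 157.21) / (-235 − 0) = -0.001957
Flow = −∇h = (+0.001481 east, +0.001957 north), which points northeast.

NE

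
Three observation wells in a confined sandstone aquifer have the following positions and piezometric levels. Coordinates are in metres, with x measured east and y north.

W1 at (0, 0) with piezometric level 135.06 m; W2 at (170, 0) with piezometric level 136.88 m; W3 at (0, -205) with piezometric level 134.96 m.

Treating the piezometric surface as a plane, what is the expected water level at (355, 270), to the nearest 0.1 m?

∂h/∂x = (136.88 − 135.06) / (170 − 0) = +0.01071
∂h/∂y = (134.96 − 135.06) / (-205 − 0) = +0.0004878
h(355, 270) = 135.06 + (+0.01071)·(355) + (+0.0004878)·(270) = 135.06 +3.801 +0.132 = 138.992 m.

139.0 m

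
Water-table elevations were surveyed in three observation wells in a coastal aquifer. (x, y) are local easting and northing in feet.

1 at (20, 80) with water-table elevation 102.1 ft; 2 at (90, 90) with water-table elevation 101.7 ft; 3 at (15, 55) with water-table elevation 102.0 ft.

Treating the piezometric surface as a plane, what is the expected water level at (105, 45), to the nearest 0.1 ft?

Differences from 1: to 2 (Δx, Δy, Δh) = (70, 10, -0.4); to 3 = (-5, -25, -0.1).
Determinant of the coordinate differences = 70·(-25) − (-5)·10 = -1700.
∂h/∂x = [(-0.4)·(-25) − (-0.1)·10] / -1700 = -0.006471
∂h/∂y = [70·(-0.1) − (-5)·(-0.4)] / -1700 = +0.005294
h(105, 45) = 102.1 + (-0.006471)·(85) + (+0.005294)·(-35) = 102.1 -0.550 -0.185 = 101.365 ft.

101.4 ft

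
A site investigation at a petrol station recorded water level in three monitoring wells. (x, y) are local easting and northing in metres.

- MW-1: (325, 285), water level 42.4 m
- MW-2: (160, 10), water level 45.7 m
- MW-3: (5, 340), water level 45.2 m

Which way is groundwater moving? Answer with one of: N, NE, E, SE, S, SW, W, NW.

NE

Three-point gradient (reference MW-1): Δ to MW-2 = (-165, -275, +3.3), Δ to MW-3 = (-320, 55, +2.8).
∂h/∂x = -0.009802, ∂h/∂y = -0.006119 (det = -97075).
Flow = −∇h = (+0.009802 east, +0.006119 north), which points northeast.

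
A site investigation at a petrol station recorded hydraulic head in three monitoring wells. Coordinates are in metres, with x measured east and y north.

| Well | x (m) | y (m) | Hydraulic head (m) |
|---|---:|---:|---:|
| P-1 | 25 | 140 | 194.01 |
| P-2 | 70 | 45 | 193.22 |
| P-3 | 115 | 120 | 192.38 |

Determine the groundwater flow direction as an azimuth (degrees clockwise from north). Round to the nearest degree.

089°

Differences from P-1: to P-2 (Δx, Δy, Δh) = (45, -95, -0.79); to P-3 = (90, -20, -1.63).
Determinant of the coordinate differences = 45·(-20) − 90·(-95) = 7650.
∂h/∂x = [(-0.79)·(-20) − (-1.63)·(-95)] / 7650 = -0.01818
∂h/∂y = [45·(-1.63) − 90·(-0.79)] / 7650 = -0.0002941
Flow direction (−∇h) has components (+0.01818 E, +0.0002941 N).
Azimuth = atan2(E, N) = atan2(+0.01818, +0.0002941) = 89.1° ≈ 089°.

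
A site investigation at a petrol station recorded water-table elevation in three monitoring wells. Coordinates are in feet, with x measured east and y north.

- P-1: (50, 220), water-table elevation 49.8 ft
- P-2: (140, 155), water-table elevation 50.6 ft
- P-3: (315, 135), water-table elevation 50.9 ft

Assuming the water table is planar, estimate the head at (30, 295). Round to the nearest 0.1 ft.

48.9 ft

With h = a·x + b·y + c and P-1 as origin, the differences give:
  90·a + (-65)·b = +0.8
  265·a + (-85)·b = +1.1
Eliminate b (×(-85) and ×(-65), subtract): 9575·a = 3.50 → a = ∂h/∂x = +0.0003655
Back-substitute: b = ∂h/∂y = -0.01180.
h(30, 295) = 49.8 + (+0.0003655)·(-20) + (-0.01180)·(75) = 49.8 -0.007 -0.885 = 48.908 ft.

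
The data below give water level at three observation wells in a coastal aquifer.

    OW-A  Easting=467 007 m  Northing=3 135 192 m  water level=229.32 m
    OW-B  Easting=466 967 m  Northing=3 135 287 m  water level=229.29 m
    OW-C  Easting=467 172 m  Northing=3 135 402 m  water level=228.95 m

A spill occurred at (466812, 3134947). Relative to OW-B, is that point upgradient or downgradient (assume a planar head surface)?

Differences from OW-A: to OW-B (Δx, Δy, Δh) = (-40, 95, -0.03); to OW-C = (165, 210, -0.37).
Determinant of the coordinate differences = (-40)·210 − 165·95 = -24075.
∂h/∂x = [(-0.03)·210 − (-0.37)·95] / -24075 = -0.001198
∂h/∂y = [(-40)·(-0.37) − 165·(-0.03)] / -24075 = -0.0008204
Head at (466812, 3134947) = 229.32 + (-0.001198)·(-195) + (-0.0008204)·(-245) = 229.75 m.
That is higher than the 229.29 m at OW-B, so the point is upgradient.

upgradient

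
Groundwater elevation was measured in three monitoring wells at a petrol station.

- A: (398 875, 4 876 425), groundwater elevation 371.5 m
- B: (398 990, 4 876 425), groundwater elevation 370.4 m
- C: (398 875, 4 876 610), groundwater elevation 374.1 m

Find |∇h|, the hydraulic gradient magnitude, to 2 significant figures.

0.017

∂h/∂x = (370.4 − 371.5) / (398990 − 398875) = -0.009565
∂h/∂y = (374.1 − 371.5) / (4876610 − 4876425) = +0.01405
|∇h| = √(-0.009565² + 0.01405²) = 0.017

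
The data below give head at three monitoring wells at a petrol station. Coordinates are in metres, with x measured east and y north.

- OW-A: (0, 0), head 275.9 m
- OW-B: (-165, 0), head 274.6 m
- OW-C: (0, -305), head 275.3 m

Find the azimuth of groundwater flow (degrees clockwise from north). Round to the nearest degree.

256°

∂h/∂x = (274.6 − 275.9) / (-165 − 0) = +0.007879
∂h/∂y = (275.3 − 275.9) / (-305 − 0) = +0.001967
Flow direction (−∇h) has components (-0.007879 E, -0.001967 N).
Azimuth = atan2(E, N) = atan2(-0.007879, -0.001967) = 256.0° ≈ 256°.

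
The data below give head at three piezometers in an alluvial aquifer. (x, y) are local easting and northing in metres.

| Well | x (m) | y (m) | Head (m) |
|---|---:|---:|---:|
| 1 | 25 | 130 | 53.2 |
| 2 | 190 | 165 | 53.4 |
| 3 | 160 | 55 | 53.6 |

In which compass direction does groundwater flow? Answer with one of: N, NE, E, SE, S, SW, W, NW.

Taking 1 as reference: 2−1 = (165, 35, +0.2); 3−1 = (135, -75, +0.4).
Determinant of the coordinate differences = 165·(-75) − 135·35 = -17100.
∂h/∂x = [(+0.2)·(-75) − (+0.4)·35] / -17100 = +0.001696
∂h/∂y = [165·(+0.4) − 135·(+0.2)] / -17100 = -0.002281
Flow = −∇h = (-0.001696 east, +0.002281 north), which points northwest.

NW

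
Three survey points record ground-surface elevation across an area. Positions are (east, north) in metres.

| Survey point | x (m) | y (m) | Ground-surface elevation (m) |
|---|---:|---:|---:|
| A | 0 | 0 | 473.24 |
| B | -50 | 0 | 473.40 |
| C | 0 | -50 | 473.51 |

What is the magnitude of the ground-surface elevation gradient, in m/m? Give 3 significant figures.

0.00628 m/m

∂z/∂x = (473.40 − 473.24) / (-50 − 0) = -0.003200
∂z/∂y = (473.51 − 473.24) / (-50 − 0) = -0.005400
|∇f| = √(-0.003200² + -0.005400²) = 0.006277 m/m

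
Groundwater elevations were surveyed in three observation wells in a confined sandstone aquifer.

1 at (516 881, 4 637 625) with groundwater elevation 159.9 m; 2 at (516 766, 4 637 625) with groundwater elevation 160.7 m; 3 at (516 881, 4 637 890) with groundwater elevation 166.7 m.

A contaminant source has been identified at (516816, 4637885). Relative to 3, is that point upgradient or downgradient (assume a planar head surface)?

upgradient

∂h/∂x = (160.7 − 159.9) / (516766 − 516881) = -0.006957
∂h/∂y = (166.7 − 159.9) / (4637890 − 4637625) = +0.02566
Head at (516816, 4637885) = 159.9 + (-0.006957)·(-65) + (+0.02566)·(260) = 167.02 m.
That is higher than the 166.7 m at 3, so the point is upgradient.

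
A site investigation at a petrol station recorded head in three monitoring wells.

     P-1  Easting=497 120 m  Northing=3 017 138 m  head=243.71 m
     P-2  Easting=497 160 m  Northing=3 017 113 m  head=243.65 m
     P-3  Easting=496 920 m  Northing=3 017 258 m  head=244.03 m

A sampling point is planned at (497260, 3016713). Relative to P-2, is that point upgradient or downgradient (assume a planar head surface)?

With h = a·x + b·y + c and P-1 as origin, the differences give:
  40·a + (-25)·b = -0.06
  (-200)·a + 120·b = +0.32
Eliminate b (×120 and ×(-25), subtract): -200·a = 0.800 → a = ∂h/∂x = -0.004000
Back-substitute: b = ∂h/∂y = -0.004000.
Head at (497260, 3016713) = 243.71 + (-0.004000)·(140) + (-0.004000)·(-425) = 244.85 m.
That is higher than the 243.65 m at P-2, so the point is upgradient.

upgradient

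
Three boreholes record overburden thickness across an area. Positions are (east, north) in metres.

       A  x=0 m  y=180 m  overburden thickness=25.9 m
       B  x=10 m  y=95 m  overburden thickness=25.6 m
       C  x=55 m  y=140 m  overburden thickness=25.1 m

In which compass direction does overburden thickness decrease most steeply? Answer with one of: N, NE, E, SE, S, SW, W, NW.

Taking A as reference: B−A = (10, -85, -0.3); C−A = (55, -40, -0.8).
Solve a·Δx + b·Δy = Δd: det = 10·(-40) − 55·(-85) = 4275.
∂d/∂x = [(-0.3)·(-40) − (-0.8)·(-85)] / 4275 = -0.01310
∂d/∂y = [10·(-0.8) − 55·(-0.3)] / 4275 = +0.001988
Steepest decrease is along −∇f = (+0.01310 E, -0.001988 N) → east.

E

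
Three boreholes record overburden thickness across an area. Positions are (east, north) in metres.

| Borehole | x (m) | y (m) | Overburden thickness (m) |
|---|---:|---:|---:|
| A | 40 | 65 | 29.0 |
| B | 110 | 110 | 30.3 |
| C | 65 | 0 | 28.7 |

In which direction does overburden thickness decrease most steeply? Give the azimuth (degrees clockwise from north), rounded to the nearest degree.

Taking A as reference: B−A = (70, 45, +1.3); C−A = (25, -65, -0.3).
Solve a·Δx + b·Δy = Δd: det = 70·(-65) − 25·45 = -5675.
∂d/∂x = [(+1.3)·(-65) − (-0.3)·45] / -5675 = +0.01251
∂d/∂y = [70·(-0.3) − 25·(+1.3)] / -5675 = +0.009427
Steepest decrease is along −∇f: components (-0.01251 E, -0.009427 N).
Azimuth = atan2(-0.01251, -0.009427) = 233.0° ≈ 233°.

233°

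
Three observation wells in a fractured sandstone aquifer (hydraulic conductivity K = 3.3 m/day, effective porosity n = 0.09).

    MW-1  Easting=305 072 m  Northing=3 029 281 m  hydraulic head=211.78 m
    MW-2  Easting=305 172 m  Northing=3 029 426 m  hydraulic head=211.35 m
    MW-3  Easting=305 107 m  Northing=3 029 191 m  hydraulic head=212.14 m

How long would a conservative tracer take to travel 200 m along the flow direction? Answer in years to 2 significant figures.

4.0 years

Taking MW-1 as reference: MW-2−MW-1 = (100, 145, -0.43); MW-3−MW-1 = (35, -90, +0.36).
Determinant of the coordinate differences = 100·(-90) − 35·145 = -14075.
∂h/∂x = [(-0.43)·(-90) − (+0.36)·145] / -14075 = +0.0009591
∂h/∂y = [100·(+0.36) − 35·(-0.43)] / -14075 = -0.003627
|∇h| = √(0.0009591² + -0.003627²) = 0.003752
Seepage velocity v = K·i/n = 3.3 × 0.003752 / 0.09 = 0.1376 m/day.
t = 200 / 0.1376 = 1453 days = 3.98 years.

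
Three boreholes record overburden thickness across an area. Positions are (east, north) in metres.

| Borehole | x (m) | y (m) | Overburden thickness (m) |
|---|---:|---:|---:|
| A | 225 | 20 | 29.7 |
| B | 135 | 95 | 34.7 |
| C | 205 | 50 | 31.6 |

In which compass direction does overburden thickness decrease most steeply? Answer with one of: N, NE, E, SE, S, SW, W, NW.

S

With d = a·x + b·y + c and A as origin, the differences give:
  (-90)·a + 75·b = +5.0
  (-20)·a + 30·b = +1.9
Eliminate b (×30 and ×75, subtract): -1200·a = 7.50 → a = ∂d/∂x = -0.006250
Back-substitute: b = ∂d/∂y = +0.05917.
Steepest decrease is along −∇f = (+0.006250 E, -0.05917 N) → south.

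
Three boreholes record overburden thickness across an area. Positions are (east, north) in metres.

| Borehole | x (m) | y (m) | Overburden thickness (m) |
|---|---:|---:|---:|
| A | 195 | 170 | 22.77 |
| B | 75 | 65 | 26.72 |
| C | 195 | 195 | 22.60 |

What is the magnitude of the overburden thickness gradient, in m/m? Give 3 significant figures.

Differences from A: to B (Δx, Δy, Δh) = (-120, -105, +3.95); to C = (0, 25, -0.17).
Solve a·Δx + b·Δy = Δd: det = (-120)·25 − 0·(-105) = -3000.
∂d/∂x = [(+3.95)·25 − (-0.17)·(-105)] / -3000 = -0.02697
∂d/∂y = [(-120)·(-0.17) − 0·(+3.95)] / -3000 = -0.006800
|∇f| = √(-0.02697² + -0.006800²) = 0.02781 m/m

0.0278 m/m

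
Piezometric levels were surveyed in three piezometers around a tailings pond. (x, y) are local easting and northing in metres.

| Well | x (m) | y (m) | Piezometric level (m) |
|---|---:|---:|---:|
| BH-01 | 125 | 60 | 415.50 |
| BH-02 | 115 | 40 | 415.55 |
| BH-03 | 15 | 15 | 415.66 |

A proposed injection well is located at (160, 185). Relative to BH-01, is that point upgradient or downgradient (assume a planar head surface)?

downgradient

Taking BH-01 as reference: BH-02−BH-01 = (-10, -20, +0.05); BH-03−BH-01 = (-110, -45, +0.16).
Determinant of the coordinate differences = (-10)·(-45) − (-110)·(-20) = -1750.
∂h/∂x = [(+0.05)·(-45) − (+0.16)·(-20)] / -1750 = -0.0005429
∂h/∂y = [(-10)·(+0.16) − (-110)·(+0.05)] / -1750 = -0.002229
Head at (160, 185) = 415.50 + (-0.0005429)·(35) + (-0.002229)·(125) = 415.20 m.
That is lower than the 415.50 m at BH-01, so the point is downgradient.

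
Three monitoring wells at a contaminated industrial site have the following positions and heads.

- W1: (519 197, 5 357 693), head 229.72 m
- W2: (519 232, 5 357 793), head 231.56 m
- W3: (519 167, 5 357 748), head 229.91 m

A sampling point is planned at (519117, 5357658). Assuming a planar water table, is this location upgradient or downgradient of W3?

Three-point gradient (reference W1): Δ to W2 = (35, 100, +1.84), Δ to W3 = (-30, 55, +0.19).
∂h/∂x = +0.01669, ∂h/∂y = +0.01256 (det = 4925).
Head at (519117, 5357658) = 229.72 + (+0.01669)·(-80) + (+0.01256)·(-35) = 227.95 m.
That is lower than the 229.91 m at W3, so the point is downgradient.

downgradient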